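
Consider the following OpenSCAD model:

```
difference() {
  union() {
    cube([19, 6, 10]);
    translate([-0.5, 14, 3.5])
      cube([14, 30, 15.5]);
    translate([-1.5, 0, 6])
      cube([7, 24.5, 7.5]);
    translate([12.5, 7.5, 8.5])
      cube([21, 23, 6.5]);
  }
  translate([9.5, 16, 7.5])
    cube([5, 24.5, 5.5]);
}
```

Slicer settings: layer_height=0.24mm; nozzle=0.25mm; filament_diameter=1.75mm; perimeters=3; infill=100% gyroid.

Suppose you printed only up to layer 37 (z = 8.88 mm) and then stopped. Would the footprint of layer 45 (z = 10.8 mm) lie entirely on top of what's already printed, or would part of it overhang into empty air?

Compare the two slices. At z = 8.88: the cube is present — its section is the full 19×6 rectangle (area 114.00 mm²); the cube at (-0.5, 14) (footprint 14×30) is included at this height (area 420.00 mm²); the cube at (-1.5, 0) is present — its section is the full 7×24.5 rectangle (area 171.50 mm²); the cube at (12.5, 7.5) (footprint 21×23) is included at this height (area 483.00 mm²); Combining (union): the regions partially overlap — summed areas 1188.50 mm² minus the doubly-counted overlap 112.50 mm² gives 1076.00 mm² — area = 1076.00 mm²; the cube at (9.5, 16) (footprint 5×24.5) is included at this height (area 122.50 mm²); After the difference (first − rest): starting from the result so far (1076.00 mm²), the 5×24.5 cube at (9.5, 16) partially overlaps it — only the 112.50 mm² overlap (of its 122.50 mm²) is removed, clipping the outline — area = 963.50 mm². At z = 10.8: the cube is absent (z outside [0, 10]); the 14×30 cube at (-0.5, 14) contributes its full rectangle (area 420.00 mm²); the 7×24.5 cube at (-1.5, 0) contributes its full rectangle (area 171.50 mm²); the cube at (12.5, 7.5) (footprint 21×23) is included at this height (area 483.00 mm²); Merging all regions: the regions partially overlap — summed areas 1074.50 mm² minus the doubly-counted overlap 79.50 mm² gives 995.00 mm² — area = 995.00 mm²; the cube at (9.5, 16) (footprint 5×24.5) is included at this height (area 122.50 mm²); Taking the first minus the rest: starting from that combined region (995.00 mm²), the 5×24.5 cube at (9.5, 16) partially overlaps it — only the 112.50 mm² overlap (of its 122.50 mm²) is removed, clipping the outline — area = 882.50 mm². Checking containment: the cross-section at z = 10.8 is a subset of the cross-section at z = 8.88.

entirely on top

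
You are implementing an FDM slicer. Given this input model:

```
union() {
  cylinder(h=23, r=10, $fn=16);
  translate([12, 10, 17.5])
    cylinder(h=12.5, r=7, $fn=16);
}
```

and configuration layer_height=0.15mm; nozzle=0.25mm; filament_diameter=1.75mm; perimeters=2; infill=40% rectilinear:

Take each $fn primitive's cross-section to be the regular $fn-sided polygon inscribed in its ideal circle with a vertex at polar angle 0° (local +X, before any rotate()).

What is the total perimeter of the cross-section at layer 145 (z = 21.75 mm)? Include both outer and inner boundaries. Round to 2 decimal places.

At z = 21.75 mm: the r=10 cylinder gives a regular 16-gon of circumradius 10 (constant along its height) (perimeter = 2·16·10.000·sin(180°/16) = 62.43 mm); the r=7 cylinder at (12, 10) contributes a regular 16-gon of circumradius 7 (perimeter = 2·16·7.000·sin(180°/16) = 43.70 mm); Merging all regions: the regions partially overlap (shared area 4.72 mm²), so the edge portions inside another operand are dropped and the merged outline is re-measured after clipping — boundary = 93.54 mm. Overall, the cross-section is a single solid region. Total boundary length (outer) = 93.54 mm.

93.54 mm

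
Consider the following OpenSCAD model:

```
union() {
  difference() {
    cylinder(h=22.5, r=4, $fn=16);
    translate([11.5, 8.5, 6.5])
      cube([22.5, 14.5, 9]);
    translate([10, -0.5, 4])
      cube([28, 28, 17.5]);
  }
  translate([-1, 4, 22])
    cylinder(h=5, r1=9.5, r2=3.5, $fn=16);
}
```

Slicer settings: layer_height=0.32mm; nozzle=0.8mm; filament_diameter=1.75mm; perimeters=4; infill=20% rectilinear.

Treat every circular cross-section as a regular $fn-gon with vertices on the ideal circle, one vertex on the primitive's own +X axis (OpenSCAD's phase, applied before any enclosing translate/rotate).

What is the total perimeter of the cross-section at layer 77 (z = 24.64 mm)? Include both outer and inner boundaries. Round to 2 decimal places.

39.53 mm

At z = 24.64 mm: the cylinder is absent (z outside [0, 22.5]); the cube at (11.5, 8.5) does not reach this height (z outside [6.5, 15.5]); the cube at (10, -0.5) is not intersected at this z (z outside [4, 21.5]); Subtracting the remaining from the first: the first operand is absent here, so nothing remains; the cone at (-1, 4): at t=0.528 of its height the radius interpolates to r₁+(r₂−r₁)t = 6.332, giving a regular 16-gon of that circumradius (perimeter = 2·16·6.332·sin(180°/16) = 39.53 mm); Combining (union): only the cone at (-1, 4) is present, so the union is just that shape — boundary = 39.53 mm. Overall, the cross-section is a single solid region. Total boundary length (outer) = 39.53 mm.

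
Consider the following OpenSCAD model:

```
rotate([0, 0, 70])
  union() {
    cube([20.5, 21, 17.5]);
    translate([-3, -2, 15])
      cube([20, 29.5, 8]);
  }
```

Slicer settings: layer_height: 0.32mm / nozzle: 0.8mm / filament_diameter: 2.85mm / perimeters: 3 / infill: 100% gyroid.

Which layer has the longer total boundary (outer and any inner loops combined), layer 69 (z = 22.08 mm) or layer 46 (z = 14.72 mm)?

layer 69 (z = 22.08 mm)

Layer 69 (z = 22.08): the cube is absent (z outside [0, 17.5]); the cube at (-3, -2) is present — its section is the full 20×29.5 rectangle (perimeter 99.00 mm); Taking the union: only the 20×29.5 cube at (-3, -2) is present, so the union is just that shape — boundary = 99.00 mm; (whole slice rotated 70° about Z — lengths, areas and connectivity unchanged). So its perimeter = 99.00 mm. Layer 46 (z = 14.72): the cube (footprint 20.5×21) is included at this height (perimeter 83.00 mm); the cube at (-3, -2) does not reach this height (z outside [15, 23]); Combining (union): only the 20.5×21 cube is present, so the union is just that shape — boundary = 83.00 mm; (rotated 70° about Z; rotation is an isometry so areas/perimeters/island counts are preserved). So its perimeter = 83.00 mm. Layer 69 is larger (99.00 vs 83.00 mm).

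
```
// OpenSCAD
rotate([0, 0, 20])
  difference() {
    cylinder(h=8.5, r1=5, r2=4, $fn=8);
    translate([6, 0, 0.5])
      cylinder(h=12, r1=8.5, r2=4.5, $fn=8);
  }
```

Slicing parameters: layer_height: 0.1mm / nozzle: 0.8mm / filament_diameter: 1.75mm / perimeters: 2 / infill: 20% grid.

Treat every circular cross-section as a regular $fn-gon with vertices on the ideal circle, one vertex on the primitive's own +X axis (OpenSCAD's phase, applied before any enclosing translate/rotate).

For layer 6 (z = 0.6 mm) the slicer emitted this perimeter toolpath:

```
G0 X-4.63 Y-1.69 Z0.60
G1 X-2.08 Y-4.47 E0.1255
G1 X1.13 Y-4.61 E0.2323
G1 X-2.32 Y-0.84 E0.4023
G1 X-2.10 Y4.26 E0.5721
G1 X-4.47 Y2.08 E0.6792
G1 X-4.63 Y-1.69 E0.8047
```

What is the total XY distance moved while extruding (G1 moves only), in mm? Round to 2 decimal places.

Sum the Euclidean lengths of each G1 segment: total = 24.19 mm.

24.19 mm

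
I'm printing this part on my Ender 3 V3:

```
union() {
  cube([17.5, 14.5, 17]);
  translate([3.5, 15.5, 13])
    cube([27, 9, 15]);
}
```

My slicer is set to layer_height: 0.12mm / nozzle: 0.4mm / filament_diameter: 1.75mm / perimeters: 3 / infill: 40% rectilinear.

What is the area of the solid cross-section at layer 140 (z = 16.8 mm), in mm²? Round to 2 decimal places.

At z = 16.8 mm: the 17.5×14.5 cube contributes its full rectangle (area 253.75 mm²); the 27×9 cube at (3.5, 15.5) contributes its full rectangle (area 243.00 mm²); Combining (union): the 2 present regions are separate (no shared area or edge), so areas and boundary lengths simply add and each stays a separate island — area = 496.75 mm². Overall, the cross-section has 2 separate islands. Net area = 496.75 mm².

496.75 mm²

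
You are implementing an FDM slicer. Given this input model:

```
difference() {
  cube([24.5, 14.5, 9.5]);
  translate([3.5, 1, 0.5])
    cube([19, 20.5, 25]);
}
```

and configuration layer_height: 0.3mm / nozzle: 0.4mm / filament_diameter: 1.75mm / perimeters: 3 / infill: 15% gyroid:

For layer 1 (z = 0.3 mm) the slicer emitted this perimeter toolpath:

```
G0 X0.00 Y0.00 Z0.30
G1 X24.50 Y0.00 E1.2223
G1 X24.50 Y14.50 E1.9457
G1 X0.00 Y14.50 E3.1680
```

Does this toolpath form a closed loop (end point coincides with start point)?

Start point (G0): (0.00, 0.00). End point (last G1): the path does not return to the start — open.

no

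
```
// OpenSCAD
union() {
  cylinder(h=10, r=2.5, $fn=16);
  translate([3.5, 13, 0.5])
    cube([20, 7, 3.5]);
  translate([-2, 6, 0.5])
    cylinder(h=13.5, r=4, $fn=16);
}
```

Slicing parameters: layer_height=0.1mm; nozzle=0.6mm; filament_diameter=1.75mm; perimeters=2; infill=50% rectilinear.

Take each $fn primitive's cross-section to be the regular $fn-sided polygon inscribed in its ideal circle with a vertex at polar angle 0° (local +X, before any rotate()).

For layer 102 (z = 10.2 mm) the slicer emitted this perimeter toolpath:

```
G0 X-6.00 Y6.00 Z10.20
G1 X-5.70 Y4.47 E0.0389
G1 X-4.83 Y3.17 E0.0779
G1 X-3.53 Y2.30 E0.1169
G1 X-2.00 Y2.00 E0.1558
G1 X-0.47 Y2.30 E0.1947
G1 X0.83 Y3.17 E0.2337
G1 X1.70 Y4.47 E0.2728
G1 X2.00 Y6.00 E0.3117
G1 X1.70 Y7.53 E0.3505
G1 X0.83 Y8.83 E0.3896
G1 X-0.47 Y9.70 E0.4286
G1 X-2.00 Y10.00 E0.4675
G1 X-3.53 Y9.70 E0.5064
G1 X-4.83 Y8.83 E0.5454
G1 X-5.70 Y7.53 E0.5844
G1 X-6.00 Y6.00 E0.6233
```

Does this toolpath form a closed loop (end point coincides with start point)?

Start point (G0): (-6.00, 6.00). End point (last G1): the path returns to the start — closed.

yes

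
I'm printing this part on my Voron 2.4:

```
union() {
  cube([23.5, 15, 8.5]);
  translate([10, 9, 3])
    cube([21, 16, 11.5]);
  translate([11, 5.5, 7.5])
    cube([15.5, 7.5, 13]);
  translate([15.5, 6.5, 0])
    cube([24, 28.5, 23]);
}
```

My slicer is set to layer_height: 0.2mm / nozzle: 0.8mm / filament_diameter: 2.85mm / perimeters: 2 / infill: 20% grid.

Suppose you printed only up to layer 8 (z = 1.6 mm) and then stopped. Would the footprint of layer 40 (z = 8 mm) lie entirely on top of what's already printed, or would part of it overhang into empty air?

part overhangs

Compare the two slices. At z = 1.6: the 23.5×15 cube contributes its full rectangle (area 352.50 mm²); the cube at (10, 9) is not intersected at this z (z outside [3, 14.5]); the cube at (11, 5.5) is absent (z outside [7.5, 20.5]); the 24×28.5 cube at (15.5, 6.5) contributes its full rectangle (area 684.00 mm²); Taking the union: the regions partially overlap — summed areas 1036.50 mm² minus the doubly-counted overlap 68.00 mm² gives 968.50 mm² — area = 968.50 mm². At z = 8: the cube (footprint 23.5×15) is included at this height (area 352.50 mm²); the cube at (10, 9) is present — its section is the full 21×16 rectangle (area 336.00 mm²); the cube at (11, 5.5) (footprint 15.5×7.5) is included at this height (area 116.25 mm²); the cube at (15.5, 6.5) (footprint 24×28.5) is included at this height (area 684.00 mm²); Taking the union: the regions partially overlap — summed areas 1488.75 mm² minus the doubly-counted overlap 462.25 mm² gives 1026.50 mm² — area = 1026.50 mm². Checking containment: at z = 8 the cross-section extends beyond the z = 1.6 cross-section by about 58.00 mm².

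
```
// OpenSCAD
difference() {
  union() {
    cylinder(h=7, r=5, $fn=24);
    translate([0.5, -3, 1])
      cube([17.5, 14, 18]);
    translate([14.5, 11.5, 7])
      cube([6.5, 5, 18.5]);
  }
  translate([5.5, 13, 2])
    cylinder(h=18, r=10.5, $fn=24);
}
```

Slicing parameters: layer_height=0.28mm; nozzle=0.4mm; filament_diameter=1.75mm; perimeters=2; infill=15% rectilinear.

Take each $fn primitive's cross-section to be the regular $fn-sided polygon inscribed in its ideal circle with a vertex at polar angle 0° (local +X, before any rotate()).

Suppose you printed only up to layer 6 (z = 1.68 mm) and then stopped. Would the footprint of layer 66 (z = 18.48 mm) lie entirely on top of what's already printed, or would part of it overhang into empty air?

Compare the two slices. At z = 1.68: the r=5 cylinder contributes a regular 24-gon of circumradius 5 (area = (24/2)·5.000²·sin(360°/24) = 77.65 mm²); the 17.5×14 cube at (0.5, -3) contributes its full rectangle (area 245.00 mm²); the cube at (14.5, 11.5) does not reach this height (z outside [7, 25.5]); Merging all regions: the regions partially overlap — summed areas 322.65 mm² minus the doubly-counted overlap 29.38 mm² gives 293.27 mm² — area = 293.27 mm²; the cylinder at (5.5, 13) is not intersected at this z (z outside [2, 20]); Subtracting the remaining from the first: none of the subtracted shapes is present at this height, so that combined region is unchanged — area = 293.27 mm². At z = 18.48: the cylinder is not intersected at this z (z outside [0, 7]); the cube at (0.5, -3) (footprint 17.5×14) is included at this height (area 245.00 mm²); the cube at (14.5, 11.5) (footprint 6.5×5) is included at this height (area 32.50 mm²); Merging all regions: the 2 present regions are separate (no shared area or edge), so areas and boundary lengths simply add and each stays a separate island — area = 277.50 mm²; the cylinder at (5.5, 13): section is a regular 24-gon, circumradius r=10.5 (area = (24/2)·10.500²·sin(360°/24) = 342.42 mm²); Taking the first minus the rest: starting from the result so far (277.50 mm²), the r=10.5 cylinder at (5.5, 13) partially overlaps it — only the 111.45 mm² overlap (of its 342.42 mm²) is removed, clipping the outline — area = 166.05 mm². Checking containment: at z = 18.48 the cross-section extends beyond the z = 1.68 cross-section by about 26.04 mm².

part overhangs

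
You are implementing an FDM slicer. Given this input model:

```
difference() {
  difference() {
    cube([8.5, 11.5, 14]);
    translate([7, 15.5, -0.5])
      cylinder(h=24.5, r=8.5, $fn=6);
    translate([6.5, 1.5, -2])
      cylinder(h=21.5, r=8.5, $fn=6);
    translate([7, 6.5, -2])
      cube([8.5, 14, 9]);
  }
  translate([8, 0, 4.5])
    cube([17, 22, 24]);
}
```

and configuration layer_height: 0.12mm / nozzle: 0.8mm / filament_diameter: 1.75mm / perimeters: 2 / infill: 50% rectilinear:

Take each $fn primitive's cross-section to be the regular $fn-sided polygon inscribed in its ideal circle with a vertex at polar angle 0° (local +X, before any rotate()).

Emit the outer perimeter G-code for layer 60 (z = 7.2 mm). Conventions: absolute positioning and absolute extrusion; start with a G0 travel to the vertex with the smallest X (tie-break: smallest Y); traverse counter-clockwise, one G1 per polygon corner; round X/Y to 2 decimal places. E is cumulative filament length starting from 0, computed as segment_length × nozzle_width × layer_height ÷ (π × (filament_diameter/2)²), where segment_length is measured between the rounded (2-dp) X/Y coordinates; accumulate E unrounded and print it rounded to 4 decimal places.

G0 X0.00 Y4.96 Z7.20
G1 X2.25 Y8.86 E0.1797
G1 X2.33 Y8.86 E0.1829
G1 X0.81 Y11.50 E0.3045
G1 X0.00 Y11.50 E0.3368
G1 X0.00 Y4.96 E0.5978

At z = 7.2 mm: the 8.5×11.5 cube contributes its full rectangle; the r=8.5 cylinder at (7, 15.5) gives a regular 6-gon of circumradius 8.5 (constant along its height); the r=8.5 cylinder at (6.5, 1.5) contributes a regular 6-gon of circumradius 8.5; the cube at (7, 6.5) is absent (z outside [-2, 7]); Taking the first minus the rest: starting from the 8.5×11.5 cube, the r=8.5 cylinder at (7, 15.5) partially overlaps it — only the 22.59 mm² overlap (of its 187.71 mm²) is removed, clipping the outline; the r=8.5 cylinder at (6.5, 1.5) partially overlaps it — only the 66.63 mm² overlap (of its 187.71 mm²) is removed, clipping the outline — 1 connected region; the cube at (8, 0) is present — its section is the full 17×22 rectangle; Taking the first minus the rest: starting from the result so far, the 17×22 cube at (8, 0) misses the remaining region (no effect) — 1 connected region. The outline is a single polygon with 5 vertices. Extrusion per mm of travel: 0.8 × 0.12 / (π × 0.875²) = 0.039912. Accumulating E over each segment gives final E = 0.5978.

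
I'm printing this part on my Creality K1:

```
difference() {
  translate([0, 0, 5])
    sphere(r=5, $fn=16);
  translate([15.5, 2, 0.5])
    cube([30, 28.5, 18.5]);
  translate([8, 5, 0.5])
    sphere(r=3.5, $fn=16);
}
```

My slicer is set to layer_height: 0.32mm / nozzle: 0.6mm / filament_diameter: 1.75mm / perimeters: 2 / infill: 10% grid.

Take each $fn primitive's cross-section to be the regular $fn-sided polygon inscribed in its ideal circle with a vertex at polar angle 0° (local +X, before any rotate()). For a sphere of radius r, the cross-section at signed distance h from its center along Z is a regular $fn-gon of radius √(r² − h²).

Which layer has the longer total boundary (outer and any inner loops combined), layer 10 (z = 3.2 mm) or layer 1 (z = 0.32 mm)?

Layer 10 (z = 3.2): the sphere: section is a regular 16-gon, circumradius = √(r²−h²) = √(5²−1.8²) = 4.665 (perimeter = 2·16·4.665·sin(180°/16) = 29.12 mm); the cube at (15.5, 2) (footprint 30×28.5) is included at this height (perimeter 117.00 mm); the r=3.5 sphere at (8, 5) contributes a regular 16-gon of circumradius √(3.5²−2.7²) = 2.227 (perimeter = 2·16·2.227·sin(180°/16) = 13.90 mm); Taking the first minus the rest: starting from the r=5 sphere, the 30×28.5 cube at (15.5, 2) misses the remaining region (no effect); the r=3.5 sphere at (8, 5) misses the remaining region (no effect) — boundary = 29.12 mm. So its perimeter = 29.12 mm. Layer 1 (z = 0.32): the r=5 sphere contributes a regular 16-gon of circumradius √(5²−4.68²) = 1.760 (perimeter = 2·16·1.760·sin(180°/16) = 10.99 mm); the cube at (15.5, 2) does not reach this height (z outside [0.5, 19]); the r=3.5 sphere at (8, 5) slices to a regular 16-gon of circumradius 3.495 (√(r²−h²) with h=0.18 from center) (perimeter = 2·16·3.495·sin(180°/16) = 21.82 mm); Taking the first minus the rest: starting from the r=5 sphere, the r=3.5 sphere at (8, 5) misses the remaining region (no effect) — boundary = 10.99 mm. So its perimeter = 10.99 mm. Layer 10 is larger (29.12 vs 10.99 mm).

layer 10 (z = 3.2 mm)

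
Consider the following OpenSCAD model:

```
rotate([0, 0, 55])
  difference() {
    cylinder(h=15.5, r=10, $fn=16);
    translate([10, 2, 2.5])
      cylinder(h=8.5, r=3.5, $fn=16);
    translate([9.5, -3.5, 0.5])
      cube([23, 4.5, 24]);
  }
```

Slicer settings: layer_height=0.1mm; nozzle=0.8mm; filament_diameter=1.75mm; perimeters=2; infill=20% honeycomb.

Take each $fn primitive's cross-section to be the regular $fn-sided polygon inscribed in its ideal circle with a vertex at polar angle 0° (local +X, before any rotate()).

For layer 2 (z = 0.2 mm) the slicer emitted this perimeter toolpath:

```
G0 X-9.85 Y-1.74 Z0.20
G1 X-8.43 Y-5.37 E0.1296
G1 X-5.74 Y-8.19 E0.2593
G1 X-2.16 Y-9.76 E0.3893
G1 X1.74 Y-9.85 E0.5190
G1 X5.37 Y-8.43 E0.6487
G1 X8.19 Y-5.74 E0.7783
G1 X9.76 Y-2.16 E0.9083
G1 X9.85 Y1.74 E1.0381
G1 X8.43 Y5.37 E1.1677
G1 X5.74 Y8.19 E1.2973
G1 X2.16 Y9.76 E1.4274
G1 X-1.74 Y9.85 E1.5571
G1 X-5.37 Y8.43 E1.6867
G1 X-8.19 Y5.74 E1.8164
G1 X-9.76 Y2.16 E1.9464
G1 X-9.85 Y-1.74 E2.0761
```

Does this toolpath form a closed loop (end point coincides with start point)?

Start point (G0): (-9.85, -1.74). End point (last G1): the path returns to the start — closed.

yes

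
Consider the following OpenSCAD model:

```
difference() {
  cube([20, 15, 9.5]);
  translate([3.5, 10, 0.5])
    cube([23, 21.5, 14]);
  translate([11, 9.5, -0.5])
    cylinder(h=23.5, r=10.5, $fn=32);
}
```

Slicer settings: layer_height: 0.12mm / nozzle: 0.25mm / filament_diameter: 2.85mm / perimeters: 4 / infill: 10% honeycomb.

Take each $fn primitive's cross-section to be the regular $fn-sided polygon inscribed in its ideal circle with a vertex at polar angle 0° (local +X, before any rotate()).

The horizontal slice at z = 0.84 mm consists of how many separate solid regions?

2

At z = 0.84 mm: the cube (footprint 20×15) is included at this height; the cube at (3.5, 10) is present — its section is the full 23×21.5 rectangle; the cylinder at (11, 9.5): section is a regular 32-gon, circumradius r=10.5; Subtracting the remaining from the first: starting from the 20×15 cube, the 23×21.5 cube at (3.5, 10) partially overlaps it — only the 82.50 mm² overlap (of its 494.50 mm²) is removed, clipping the outline; the r=10.5 cylinder at (11, 9.5) partially overlaps it — only the 182.84 mm² overlap (of its 344.14 mm²) is removed, clipping the outline — 2 connected regions. The result has 2 disconnected regions.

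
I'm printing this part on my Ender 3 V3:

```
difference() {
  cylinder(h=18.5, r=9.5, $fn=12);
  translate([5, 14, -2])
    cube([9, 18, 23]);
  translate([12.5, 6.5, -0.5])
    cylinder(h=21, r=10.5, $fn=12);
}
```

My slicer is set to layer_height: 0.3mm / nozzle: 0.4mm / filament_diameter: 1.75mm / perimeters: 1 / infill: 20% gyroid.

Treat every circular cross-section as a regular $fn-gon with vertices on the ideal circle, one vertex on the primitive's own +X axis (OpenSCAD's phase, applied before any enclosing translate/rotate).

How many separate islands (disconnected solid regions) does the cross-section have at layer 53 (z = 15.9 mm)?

At z = 15.9 mm: the r=9.5 cylinder contributes a regular 12-gon of circumradius 9.5; the cube at (5, 14) (footprint 9×18) is included at this height; the r=10.5 cylinder at (12.5, 6.5) contributes a regular 12-gon of circumradius 10.5; Subtracting the remaining from the first: starting from the r=9.5 cylinder, the 9×18 cube at (5, 14) misses the remaining region (no effect); the r=10.5 cylinder at (12.5, 6.5) partially overlaps it — only the 50.83 mm² overlap (of its 330.75 mm²) is removed, clipping the outline — 1 connected region. Overall, the cross-section is a single solid region. Island count = 1.

1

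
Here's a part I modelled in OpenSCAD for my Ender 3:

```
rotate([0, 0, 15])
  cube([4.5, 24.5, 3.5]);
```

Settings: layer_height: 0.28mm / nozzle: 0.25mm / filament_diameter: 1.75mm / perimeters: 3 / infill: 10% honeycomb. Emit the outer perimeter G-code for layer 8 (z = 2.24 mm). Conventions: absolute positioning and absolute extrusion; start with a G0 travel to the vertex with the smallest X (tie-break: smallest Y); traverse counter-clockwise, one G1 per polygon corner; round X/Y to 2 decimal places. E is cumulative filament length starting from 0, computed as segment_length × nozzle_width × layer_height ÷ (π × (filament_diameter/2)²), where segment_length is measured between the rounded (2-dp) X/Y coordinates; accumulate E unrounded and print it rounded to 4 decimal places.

At z = 2.24 mm: the cube (footprint 4.5×24.5) is included at this height; (rotated 15° about Z; rotation is an isometry so areas/perimeters/island counts are preserved). The outline is a single polygon with 4 vertices. Extrusion per mm of travel: 0.25 × 0.28 / (π × 0.875²) = 0.029103. Accumulating E over each segment gives final E = 1.6883.

G0 X-6.34 Y23.67 Z2.24
G1 X0.00 Y0.00 E0.7131
G1 X4.35 Y1.16 E0.8442
G1 X-1.99 Y24.83 E1.5573
G1 X-6.34 Y23.67 E1.6883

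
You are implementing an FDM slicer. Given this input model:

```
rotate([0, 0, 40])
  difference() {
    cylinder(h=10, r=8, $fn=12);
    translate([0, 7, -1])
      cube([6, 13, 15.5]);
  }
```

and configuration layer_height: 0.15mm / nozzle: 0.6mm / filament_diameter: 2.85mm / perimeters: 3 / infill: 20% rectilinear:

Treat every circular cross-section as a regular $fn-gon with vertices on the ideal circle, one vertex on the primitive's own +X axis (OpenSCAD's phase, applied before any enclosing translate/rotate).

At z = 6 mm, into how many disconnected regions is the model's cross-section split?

At z = 6 mm: the cylinder: section is a regular 12-gon, circumradius r=8; the cube at (0, 7) (footprint 6×13) is included at this height; Subtracting the remaining from the first: starting from the r=8 cylinder, the 6×13 cube at (0, 7) partially overlaps it — only the 1.87 mm² overlap (of its 78.00 mm²) is removed, clipping the outline — 1 connected region; (whole slice rotated 40° about Z — lengths, areas and connectivity unchanged). The result has 1 disconnected region.

1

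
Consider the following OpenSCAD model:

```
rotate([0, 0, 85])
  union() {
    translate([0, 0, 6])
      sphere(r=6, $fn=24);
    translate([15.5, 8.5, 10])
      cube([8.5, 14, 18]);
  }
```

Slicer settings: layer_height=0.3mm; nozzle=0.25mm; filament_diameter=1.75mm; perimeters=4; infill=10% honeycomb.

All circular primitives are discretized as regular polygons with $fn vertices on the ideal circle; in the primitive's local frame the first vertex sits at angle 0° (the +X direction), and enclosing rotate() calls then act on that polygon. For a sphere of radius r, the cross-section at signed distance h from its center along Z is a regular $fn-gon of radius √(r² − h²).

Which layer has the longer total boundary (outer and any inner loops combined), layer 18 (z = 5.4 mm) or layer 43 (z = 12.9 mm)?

Layer 18 (z = 5.4): the r=6 sphere slices to a regular 24-gon of circumradius 5.970 (√(r²−h²) with h=0.6 from center) (perimeter = 2·24·5.970·sin(180°/24) = 37.40 mm); the cube at (15.5, 8.5) does not reach this height (z outside [10, 28]); Merging all regions: only the r=6 sphere is present, so the union is just that shape — boundary = 37.40 mm; (whole slice rotated 85° about Z — lengths, areas and connectivity unchanged). So its perimeter = 37.40 mm. Layer 43 (z = 12.9): the sphere does not reach this height (|z−center|=6.900 > r=6); the cube at (15.5, 8.5) is present — its section is the full 8.5×14 rectangle (perimeter 45.00 mm); Merging all regions: only the 8.5×14 cube at (15.5, 8.5) is present, so the union is just that shape — boundary = 45.00 mm; (rotated 85° about Z; rotation is an isometry so areas/perimeters/island counts are preserved). So its perimeter = 45.00 mm. Layer 43 is larger (45.00 vs 37.40 mm).

layer 43 (z = 12.9 mm)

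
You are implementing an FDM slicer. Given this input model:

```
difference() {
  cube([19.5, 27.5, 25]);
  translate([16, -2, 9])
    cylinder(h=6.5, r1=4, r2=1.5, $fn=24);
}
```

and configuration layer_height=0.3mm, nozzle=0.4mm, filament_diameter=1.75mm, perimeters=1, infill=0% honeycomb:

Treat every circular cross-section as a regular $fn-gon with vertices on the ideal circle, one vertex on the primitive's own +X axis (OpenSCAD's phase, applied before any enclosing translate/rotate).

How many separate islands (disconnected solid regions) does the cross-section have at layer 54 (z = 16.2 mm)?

At z = 16.2 mm: the cube is present — its section is the full 19.5×27.5 rectangle; the cone at (16, -2) does not reach this height (z outside [9, 15.5]); Subtracting the remaining from the first: none of the subtracted shapes is present at this height, so the 19.5×27.5 cube is unchanged — 1 connected region. Overall, the cross-section is a single solid region. Island count = 1.

1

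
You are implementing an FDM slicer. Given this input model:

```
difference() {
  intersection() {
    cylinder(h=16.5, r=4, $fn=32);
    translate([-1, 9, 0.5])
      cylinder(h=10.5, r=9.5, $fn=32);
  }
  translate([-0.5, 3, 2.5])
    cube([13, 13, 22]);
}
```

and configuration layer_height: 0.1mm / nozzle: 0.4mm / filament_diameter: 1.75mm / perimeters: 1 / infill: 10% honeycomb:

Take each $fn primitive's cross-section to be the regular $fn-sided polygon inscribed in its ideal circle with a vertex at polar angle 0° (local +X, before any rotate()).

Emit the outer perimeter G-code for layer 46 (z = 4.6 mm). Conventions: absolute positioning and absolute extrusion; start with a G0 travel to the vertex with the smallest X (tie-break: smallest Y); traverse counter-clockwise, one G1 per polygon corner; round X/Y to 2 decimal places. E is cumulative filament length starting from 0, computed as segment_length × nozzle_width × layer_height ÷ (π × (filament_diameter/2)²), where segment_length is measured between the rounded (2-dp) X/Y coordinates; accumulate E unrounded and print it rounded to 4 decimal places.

G0 X-4.00 Y0.03 Z4.60
G1 X-2.85 Y-0.32 E0.0200
G1 X-1.00 Y-0.50 E0.0509
G1 X0.85 Y-0.32 E0.0818
G1 X2.64 Y0.22 E0.1129
G1 X3.89 Y0.89 E0.1365
G1 X3.70 Y1.53 E0.1476
G1 X3.33 Y2.22 E0.1606
G1 X2.83 Y2.83 E0.1737
G1 X2.62 Y3.00 E0.1782
G1 X-0.50 Y3.00 E0.2301
G1 X-0.50 Y3.95 E0.2459
G1 X-0.78 Y3.92 E0.2506
G1 X-1.53 Y3.70 E0.2636
G1 X-2.22 Y3.33 E0.2766
G1 X-2.83 Y2.83 E0.2897
G1 X-3.33 Y2.22 E0.3028
G1 X-3.70 Y1.53 E0.3159
G1 X-3.92 Y0.78 E0.3289
G1 X-4.00 Y0.03 E0.3414

At z = 4.6 mm: the r=4 cylinder gives a regular 32-gon of circumradius 4 (constant along its height); the r=9.5 cylinder at (-1, 9) gives a regular 32-gon of circumradius 9.5 (constant along its height); Taking the intersection: the r=9.5 cylinder at (-1, 9) partially overlaps the r=4 cylinder; clipping to the common part keeps 25.98 mm² — 1 connected region; the cube at (-0.5, 3) (footprint 13×13) is included at this height; Taking the first minus the rest: starting from that combined region, the 13×13 cube at (-0.5, 3) partially overlaps it — only the 2.26 mm² overlap (of its 169.00 mm²) is removed, clipping the outline — 1 connected region. The outline is a single polygon with 19 vertices. Extrusion per mm of travel: 0.4 × 0.1 / (π × 0.875²) = 0.016630. Accumulating E over each segment gives final E = 0.3414.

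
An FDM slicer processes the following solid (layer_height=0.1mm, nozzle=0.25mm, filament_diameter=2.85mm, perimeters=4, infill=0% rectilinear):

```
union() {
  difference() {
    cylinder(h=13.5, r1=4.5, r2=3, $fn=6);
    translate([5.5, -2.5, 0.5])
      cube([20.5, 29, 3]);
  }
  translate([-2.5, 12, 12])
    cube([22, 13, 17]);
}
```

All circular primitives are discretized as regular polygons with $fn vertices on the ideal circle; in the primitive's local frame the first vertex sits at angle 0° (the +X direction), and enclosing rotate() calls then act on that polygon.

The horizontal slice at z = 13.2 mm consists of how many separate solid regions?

2

At z = 13.2 mm: the cone (r1=4.5→r2=3) has section circumradius 3.033 here — a regular 6-gon; the cube at (5.5, -2.5) is not intersected at this z (z outside [0.5, 3.5]); After the difference (first − rest): none of the subtracted shapes is present at this height, so the cone is unchanged — 1 connected region; the 22×13 cube at (-2.5, 12) contributes its full rectangle; Combining (union): the 2 present regions are separate (no shared area or edge), so areas and boundary lengths simply add and each stays a separate island — 2 connected regions. The result has 2 disconnected regions.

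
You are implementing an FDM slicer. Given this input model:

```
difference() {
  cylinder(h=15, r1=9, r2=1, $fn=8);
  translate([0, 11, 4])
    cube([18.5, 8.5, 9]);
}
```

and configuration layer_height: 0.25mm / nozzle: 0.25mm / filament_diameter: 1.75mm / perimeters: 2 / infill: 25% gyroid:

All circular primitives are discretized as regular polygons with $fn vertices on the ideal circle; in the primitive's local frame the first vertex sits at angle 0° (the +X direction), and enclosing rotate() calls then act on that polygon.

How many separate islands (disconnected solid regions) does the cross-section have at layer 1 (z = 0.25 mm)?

1

At z = 0.25 mm: the cone contributes a regular 8-gon of circumradius 8.867 (interpolated between r1=9 and r2=1 at t=0.017); the cube at (0, 11) is absent (z outside [4, 13]); After the difference (first − rest): none of the subtracted shapes is present at this height, so the cone is unchanged — 1 connected region. Overall, the cross-section is a single solid region. Island count = 1.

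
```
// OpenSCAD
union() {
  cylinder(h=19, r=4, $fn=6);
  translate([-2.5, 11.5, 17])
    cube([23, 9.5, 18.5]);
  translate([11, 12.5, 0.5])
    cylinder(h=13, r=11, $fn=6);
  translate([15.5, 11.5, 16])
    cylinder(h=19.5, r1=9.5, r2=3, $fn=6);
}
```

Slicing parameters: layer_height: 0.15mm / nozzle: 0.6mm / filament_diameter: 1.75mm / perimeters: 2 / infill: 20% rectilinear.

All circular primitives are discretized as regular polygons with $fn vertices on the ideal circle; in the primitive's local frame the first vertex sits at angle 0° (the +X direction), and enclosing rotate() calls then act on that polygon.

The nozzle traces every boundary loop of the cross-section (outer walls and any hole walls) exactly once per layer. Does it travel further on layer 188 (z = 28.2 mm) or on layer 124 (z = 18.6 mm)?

Layer 188 (z = 28.2): the cylinder does not reach this height (z outside [0, 19]); the cube at (-2.5, 11.5) is present — its section is the full 23×9.5 rectangle (perimeter 65.00 mm); the cylinder at (11, 12.5) is absent (z outside [0.5, 13.5]); the cone at (15.5, 11.5): at t=0.626 of its height the radius interpolates to r₁+(r₂−r₁)t = 5.433, giving a regular 6-gon of that circumradius (perimeter = 2·6·5.433·sin(180°/6) = 32.60 mm); Taking the union: the regions partially overlap (shared area 38.19 mm²), so the edge portions inside another operand are dropped and the merged outline is re-measured after clipping — boundary = 70.98 mm. So its perimeter = 70.98 mm. Layer 124 (z = 18.6): the r=4 cylinder gives a regular 6-gon of circumradius 4 (constant along its height) (perimeter = 2·6·4.000·sin(180°/6) = 24.00 mm); the cube at (-2.5, 11.5) (footprint 23×9.5) is included at this height (perimeter 65.00 mm); the cylinder at (11, 12.5) does not reach this height (z outside [0.5, 13.5]); the cone at (15.5, 11.5) (r1=9.5→r2=3) has section circumradius 8.633 here — a regular 6-gon (perimeter = 2·6·8.633·sin(180°/6) = 51.80 mm); Combining (union): the regions partially overlap (shared area 85.39 mm²), so the edge portions inside another operand are dropped and the merged outline is re-measured after clipping — boundary = 102.24 mm. So its perimeter = 102.24 mm. Layer 124 is larger (102.24 vs 70.98 mm).

layer 124 (z = 18.6 mm)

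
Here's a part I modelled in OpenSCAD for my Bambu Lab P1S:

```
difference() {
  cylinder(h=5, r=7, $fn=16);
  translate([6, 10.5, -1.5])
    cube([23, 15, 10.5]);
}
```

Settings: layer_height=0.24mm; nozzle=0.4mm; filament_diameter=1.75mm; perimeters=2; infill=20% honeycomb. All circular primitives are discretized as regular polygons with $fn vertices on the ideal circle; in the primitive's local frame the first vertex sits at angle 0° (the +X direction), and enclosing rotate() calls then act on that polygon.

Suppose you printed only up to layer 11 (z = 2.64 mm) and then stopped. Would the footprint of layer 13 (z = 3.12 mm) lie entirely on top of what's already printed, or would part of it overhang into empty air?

Compare the two slices. At z = 2.64: the cylinder: section is a regular 16-gon, circumradius r=7 (area = (16/2)·7.000²·sin(360°/16) = 150.01 mm²); the 23×15 cube at (6, 10.5) contributes its full rectangle (area 345.00 mm²); Subtracting the remaining from the first: starting from the r=7 cylinder (150.01 mm²), the 23×15 cube at (6, 10.5) misses the remaining region (no effect) — area = 150.01 mm². At z = 3.12: the r=7 cylinder gives a regular 16-gon of circumradius 7 (constant along its height) (area = (16/2)·7.000²·sin(360°/16) = 150.01 mm²); the cube at (6, 10.5) (footprint 23×15) is included at this height (area 345.00 mm²); Taking the first minus the rest: starting from the r=7 cylinder (150.01 mm²), the 23×15 cube at (6, 10.5) misses the remaining region (no effect) — area = 150.01 mm². Checking containment: the cross-section at z = 3.12 is a subset of the cross-section at z = 2.64.

entirely on top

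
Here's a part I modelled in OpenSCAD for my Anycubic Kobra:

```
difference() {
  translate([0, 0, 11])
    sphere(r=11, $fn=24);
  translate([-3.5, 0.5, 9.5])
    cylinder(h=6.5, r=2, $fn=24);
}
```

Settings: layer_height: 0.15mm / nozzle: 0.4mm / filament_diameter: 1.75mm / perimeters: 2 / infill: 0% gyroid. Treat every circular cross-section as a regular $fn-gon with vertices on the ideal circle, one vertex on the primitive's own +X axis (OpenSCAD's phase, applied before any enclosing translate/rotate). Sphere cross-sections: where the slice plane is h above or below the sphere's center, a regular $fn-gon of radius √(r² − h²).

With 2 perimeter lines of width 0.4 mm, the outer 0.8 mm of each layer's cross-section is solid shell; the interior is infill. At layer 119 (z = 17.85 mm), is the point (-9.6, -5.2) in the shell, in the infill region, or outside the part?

At z = 17.85 mm: the sphere: section is a regular 24-gon, circumradius = √(r²−h²) = √(11²−6.85²) = 8.607; the cylinder at (-3.5, 0.5) is not intersected at this z (z outside [9.5, 16]); Taking the first minus the rest: none of the subtracted shapes is present at this height, so the r=11 sphere is unchanged — 1 connected region. Overall, the cross-section is a single solid region. The nearest boundary edge runs (-8.31, -2.23)→(-7.45, -4.30); distance from the point to it = 2.33 mm. The point is not inside any of the regions above, so it lies outside the cross-section (2.33 mm from the nearest boundary).

outside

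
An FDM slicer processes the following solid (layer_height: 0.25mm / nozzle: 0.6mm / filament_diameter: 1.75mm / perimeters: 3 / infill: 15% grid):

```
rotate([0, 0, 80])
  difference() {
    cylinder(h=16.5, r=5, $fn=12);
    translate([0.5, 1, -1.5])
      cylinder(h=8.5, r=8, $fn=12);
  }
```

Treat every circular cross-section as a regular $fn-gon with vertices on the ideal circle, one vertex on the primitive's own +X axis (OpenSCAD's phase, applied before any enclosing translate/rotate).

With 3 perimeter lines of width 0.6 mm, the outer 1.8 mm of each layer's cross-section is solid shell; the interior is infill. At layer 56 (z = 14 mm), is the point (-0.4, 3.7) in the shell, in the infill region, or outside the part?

At z = 14 mm: the r=5 cylinder gives a regular 12-gon of circumradius 5 (constant along its height); the cylinder at (0.5, 1) does not reach this height (z outside [-1.5, 7]); After the difference (first − rest): none of the subtracted shapes is present at this height, so the r=5 cylinder is unchanged — 1 connected region; (rotated 80° about Z; rotation is an isometry so areas/perimeters/island counts are preserved). Overall, the cross-section is a single solid region. Undo the 80° rotation: the query point maps to (3.574, 1.036) in the un-rotated model frame. The nearest boundary edge runs (5.00, 0.00)→(4.33, 2.50); distance from the point to it = 1.11 mm. The point is inside the cross-section, 1.11 mm from the nearest boundary — within the 1.8 mm shell band (3 × 0.6).

shell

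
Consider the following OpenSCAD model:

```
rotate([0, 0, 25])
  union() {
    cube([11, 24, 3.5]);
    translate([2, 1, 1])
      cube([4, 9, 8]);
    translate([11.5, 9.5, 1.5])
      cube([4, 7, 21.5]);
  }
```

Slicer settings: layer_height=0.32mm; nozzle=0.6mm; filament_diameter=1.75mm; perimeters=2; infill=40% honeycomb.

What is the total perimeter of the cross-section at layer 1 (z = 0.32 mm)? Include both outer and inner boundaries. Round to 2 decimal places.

At z = 0.32 mm: the 11×24 cube contributes its full rectangle (perimeter 70.00 mm); the cube at (2, 1) does not reach this height (z outside [1, 9]); the cube at (11.5, 9.5) does not reach this height (z outside [1.5, 23]); Merging all regions: only the 11×24 cube is present, so the union is just that shape — boundary = 70.00 mm; (whole slice rotated 25° about Z — lengths, areas and connectivity unchanged). Overall, the cross-section is a single solid region. Total boundary length (outer) = 70.00 mm.

70.00 mm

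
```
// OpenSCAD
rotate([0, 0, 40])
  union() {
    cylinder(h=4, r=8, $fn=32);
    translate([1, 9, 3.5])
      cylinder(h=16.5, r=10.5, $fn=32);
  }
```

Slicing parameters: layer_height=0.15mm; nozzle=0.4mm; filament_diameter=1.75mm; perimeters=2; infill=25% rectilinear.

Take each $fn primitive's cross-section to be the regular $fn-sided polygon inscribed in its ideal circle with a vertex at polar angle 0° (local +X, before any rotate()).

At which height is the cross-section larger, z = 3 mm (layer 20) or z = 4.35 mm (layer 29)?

Layer 20 (z = 3): the cylinder: section is a regular 32-gon, circumradius r=8 (area = (32/2)·8.000²·sin(360°/32) = 199.77 mm²); the cylinder at (1, 9) is absent (z outside [3.5, 20]); Combining (union): only the r=8 cylinder is present, so the union is just that shape — area = 199.77 mm²; (whole slice rotated 40° about Z — lengths, areas and connectivity unchanged). So its area = 199.77 mm². Layer 29 (z = 4.35): the cylinder does not reach this height (z outside [0, 4]); the r=10.5 cylinder at (1, 9) contributes a regular 32-gon of circumradius 10.5 (area = (32/2)·10.500²·sin(360°/32) = 344.14 mm²); Taking the union: only the r=10.5 cylinder at (1, 9) is present, so the union is just that shape — area = 344.14 mm²; (whole slice rotated 40° about Z — lengths, areas and connectivity unchanged). So its area = 344.14 mm². Layer 29 is larger (344.14 vs 199.77 mm²).

layer 29 (z = 4.35 mm)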